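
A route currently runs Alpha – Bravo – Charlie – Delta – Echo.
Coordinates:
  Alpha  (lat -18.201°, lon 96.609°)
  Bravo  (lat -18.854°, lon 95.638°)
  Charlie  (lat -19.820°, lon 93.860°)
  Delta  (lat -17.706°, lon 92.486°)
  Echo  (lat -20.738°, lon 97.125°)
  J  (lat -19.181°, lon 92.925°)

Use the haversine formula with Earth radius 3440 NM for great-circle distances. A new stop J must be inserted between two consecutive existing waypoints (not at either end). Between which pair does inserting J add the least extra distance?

between Charlie and Delta

Added distance for inserting J between each consecutive pair:
Alpha–Bravo: 305.1 NM
Bravo–Charlie: 104.4 NM
Charlie–Delta: 8.4 NM
Delta–Echo: 27.0 NM
Smallest added distance is 8.4 NM, inserting between Charlie and Delta.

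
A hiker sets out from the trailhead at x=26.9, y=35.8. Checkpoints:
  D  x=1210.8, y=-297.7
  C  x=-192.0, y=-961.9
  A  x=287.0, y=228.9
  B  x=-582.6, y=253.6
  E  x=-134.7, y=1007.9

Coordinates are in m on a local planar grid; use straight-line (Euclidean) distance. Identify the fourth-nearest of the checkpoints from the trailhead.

C

Distance to each, sorted:
A: 323.9 m
B: 647.2 m
E: 985.4 m
C: 1021.4 m
D: 1230.0 m
The fourth-nearest is C at 1021.4 m.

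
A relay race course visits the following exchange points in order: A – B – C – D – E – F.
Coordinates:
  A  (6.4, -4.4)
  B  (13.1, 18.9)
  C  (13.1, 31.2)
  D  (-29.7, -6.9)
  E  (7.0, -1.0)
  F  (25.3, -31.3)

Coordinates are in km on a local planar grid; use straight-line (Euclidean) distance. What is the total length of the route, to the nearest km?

166 km

Leg distances:
A→B: 24.2 km  (cumulative 24.2 km)
B→C: 12.3 km  (cumulative 36.5 km)
C→D: 57.3 km  (cumulative 93.8 km)
D→E: 37.2 km  (cumulative 131.0 km)
E→F: 35.4 km  (cumulative 166.4 km)
Total route length ≈ 166 km.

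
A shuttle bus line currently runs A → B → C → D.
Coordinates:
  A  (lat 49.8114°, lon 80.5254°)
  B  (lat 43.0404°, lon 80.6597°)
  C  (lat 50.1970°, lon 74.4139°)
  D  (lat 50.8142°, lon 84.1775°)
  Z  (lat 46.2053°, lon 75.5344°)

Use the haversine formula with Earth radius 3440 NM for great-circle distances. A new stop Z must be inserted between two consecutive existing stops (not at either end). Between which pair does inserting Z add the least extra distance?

Added distance for inserting Z between each consecutive pair:
A–B: 178.2 NM
B–C: 33.1 NM
C–D: 310.2 NM
Smallest added distance is 33.1 NM, inserting between B and C.

between B and C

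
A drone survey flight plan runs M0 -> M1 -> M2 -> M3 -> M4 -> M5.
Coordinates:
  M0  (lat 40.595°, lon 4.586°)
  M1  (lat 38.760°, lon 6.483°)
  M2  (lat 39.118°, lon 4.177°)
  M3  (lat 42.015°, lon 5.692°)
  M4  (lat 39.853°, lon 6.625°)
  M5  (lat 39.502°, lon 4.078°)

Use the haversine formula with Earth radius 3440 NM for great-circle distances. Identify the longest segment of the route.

Leg distances:
M0→M1: 140.8 NM
M1→M2: 109.8 NM
M2→M3: 187.1 NM
M3→M4: 136.5 NM
M4→M5: 119.6 NM
The longest leg is M2–M3 at 187.1 NM.

M2–M3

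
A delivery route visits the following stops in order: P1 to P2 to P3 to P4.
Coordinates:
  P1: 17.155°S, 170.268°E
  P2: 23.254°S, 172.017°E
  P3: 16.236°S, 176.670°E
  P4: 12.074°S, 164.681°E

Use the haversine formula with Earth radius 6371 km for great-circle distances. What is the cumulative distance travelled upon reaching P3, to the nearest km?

Leg distances:
P1→P2: 702.3 km  (cumulative 702.3 km)
P2→P3: 919.6 km  (cumulative 1621.9 km)
Cumulative distance at P3 ≈ 1622 km.

1622 km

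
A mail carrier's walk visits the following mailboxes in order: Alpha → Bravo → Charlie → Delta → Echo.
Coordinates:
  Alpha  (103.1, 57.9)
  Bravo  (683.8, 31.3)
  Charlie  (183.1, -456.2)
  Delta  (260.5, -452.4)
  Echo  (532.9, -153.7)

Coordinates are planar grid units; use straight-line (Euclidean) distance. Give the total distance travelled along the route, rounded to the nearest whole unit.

Leg distances:
Alpha→Bravo: 581.3  (cumulative 581.3)
Bravo→Charlie: 698.8  (cumulative 1280.1)
Charlie→Delta: 77.5  (cumulative 1357.6)
Delta→Echo: 404.3  (cumulative 1761.9)
Total route length ≈ 1762.

1762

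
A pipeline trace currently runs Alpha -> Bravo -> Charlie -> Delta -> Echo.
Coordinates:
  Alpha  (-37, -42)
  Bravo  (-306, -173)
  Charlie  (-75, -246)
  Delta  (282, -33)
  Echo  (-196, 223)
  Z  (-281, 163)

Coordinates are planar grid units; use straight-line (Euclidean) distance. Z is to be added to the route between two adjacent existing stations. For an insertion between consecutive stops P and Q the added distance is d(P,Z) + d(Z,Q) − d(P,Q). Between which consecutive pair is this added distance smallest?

Added distance for inserting Z between each consecutive pair:
Alpha–Bravo: 356.4
Bravo–Charlie: 552.6
Charlie–Delta: 638.4
Delta–Echo: 157.9
Smallest added distance is 157.9, inserting between Delta and Echo.

between Delta and Echo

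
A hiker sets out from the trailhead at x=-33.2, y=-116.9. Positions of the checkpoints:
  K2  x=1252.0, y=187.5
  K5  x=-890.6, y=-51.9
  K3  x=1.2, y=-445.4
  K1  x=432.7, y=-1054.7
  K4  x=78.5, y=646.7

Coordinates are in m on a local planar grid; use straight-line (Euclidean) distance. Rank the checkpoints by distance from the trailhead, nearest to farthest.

K3, K4, K5, K1, K2

Computing each straight-line distance from x=-33.2, y=-116.9:
K3 x=1.2, y=-445.4: 330.3 m
K4 x=78.5, y=646.7: 771.7 m
K5 x=-890.6, y=-51.9: 859.9 m
K1 x=432.7, y=-1054.7: 1047.2 m
K2 x=1252.0, y=187.5: 1320.8 m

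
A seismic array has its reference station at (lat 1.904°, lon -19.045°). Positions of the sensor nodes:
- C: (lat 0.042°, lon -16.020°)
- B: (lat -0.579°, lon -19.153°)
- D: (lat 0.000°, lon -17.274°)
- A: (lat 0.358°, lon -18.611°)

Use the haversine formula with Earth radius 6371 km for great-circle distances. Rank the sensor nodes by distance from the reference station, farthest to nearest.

Distance from the reference station at (lat 1.904°, lon -19.045°) to each:
C (lat 0.042°, lon -16.020°): 394.9 km
D (lat 0.000°, lon -17.274°): 289.1 km
B (lat -0.579°, lon -19.153°): 276.4 km
A (lat 0.358°, lon -18.611°): 178.5 km

C, D, B, A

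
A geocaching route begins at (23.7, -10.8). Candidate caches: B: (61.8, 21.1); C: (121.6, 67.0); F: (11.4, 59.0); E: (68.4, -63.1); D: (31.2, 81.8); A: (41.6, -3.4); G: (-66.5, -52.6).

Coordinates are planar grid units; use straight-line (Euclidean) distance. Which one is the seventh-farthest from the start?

A

Distance to each, sorted:
C: 125.0
G: 99.4
D: 92.9
F: 70.9
E: 68.8
B: 49.7
A: 19.4
The seventh-farthest is A at 19.4.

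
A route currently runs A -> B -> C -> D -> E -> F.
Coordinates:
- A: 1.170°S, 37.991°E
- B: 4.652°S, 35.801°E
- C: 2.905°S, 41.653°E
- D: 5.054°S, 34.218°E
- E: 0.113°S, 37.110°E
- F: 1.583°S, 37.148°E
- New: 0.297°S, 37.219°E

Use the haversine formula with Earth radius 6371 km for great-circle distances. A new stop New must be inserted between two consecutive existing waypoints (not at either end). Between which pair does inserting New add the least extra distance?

Added distance for inserting New between each consecutive pair:
A–B: 181.6 km
B–C: 403.3 km
C–D: 338.4 km
D–E: 12.6 km
E–F: 3.5 km
Smallest added distance is 3.5 km, inserting between E and F.

between E and F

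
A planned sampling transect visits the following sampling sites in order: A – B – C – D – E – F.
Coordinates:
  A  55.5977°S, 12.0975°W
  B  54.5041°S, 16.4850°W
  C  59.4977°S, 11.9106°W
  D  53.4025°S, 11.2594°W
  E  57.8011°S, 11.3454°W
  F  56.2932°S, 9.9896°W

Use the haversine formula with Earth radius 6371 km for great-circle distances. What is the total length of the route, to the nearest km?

Leg distances:
A→B: 304.7 km  (cumulative 304.7 km)
B→C: 620.2 km  (cumulative 924.9 km)
C→D: 678.9 km  (cumulative 1603.8 km)
D→E: 489.1 km  (cumulative 2093.0 km)
E→F: 186.6 km  (cumulative 2279.6 km)
Total route length ≈ 2280 km.

2280 km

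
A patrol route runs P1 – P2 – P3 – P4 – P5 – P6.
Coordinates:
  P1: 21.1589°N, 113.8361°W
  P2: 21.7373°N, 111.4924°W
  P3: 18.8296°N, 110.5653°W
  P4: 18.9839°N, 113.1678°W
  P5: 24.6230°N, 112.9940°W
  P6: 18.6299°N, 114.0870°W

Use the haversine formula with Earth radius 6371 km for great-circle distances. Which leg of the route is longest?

P5–P6

Leg distances:
P1→P2: 250.9 km
P2→P3: 337.5 km
P3→P4: 274.3 km
P4→P5: 627.3 km
P5→P6: 675.9 km
The longest leg is P5–P6 at 675.9 km.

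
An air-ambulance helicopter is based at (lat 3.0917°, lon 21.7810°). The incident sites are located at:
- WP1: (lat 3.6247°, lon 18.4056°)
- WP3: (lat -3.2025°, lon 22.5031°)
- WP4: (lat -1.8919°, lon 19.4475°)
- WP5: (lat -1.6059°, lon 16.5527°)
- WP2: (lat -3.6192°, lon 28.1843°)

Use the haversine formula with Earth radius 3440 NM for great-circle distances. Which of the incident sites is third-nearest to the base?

Distance to each, sorted:
WP1: 204.8 NM
WP4: 330.4 NM
WP3: 380.4 NM
WP5: 421.9 NM
WP2: 556.8 NM
The third-nearest is WP3 at 380.4 NM.

WP3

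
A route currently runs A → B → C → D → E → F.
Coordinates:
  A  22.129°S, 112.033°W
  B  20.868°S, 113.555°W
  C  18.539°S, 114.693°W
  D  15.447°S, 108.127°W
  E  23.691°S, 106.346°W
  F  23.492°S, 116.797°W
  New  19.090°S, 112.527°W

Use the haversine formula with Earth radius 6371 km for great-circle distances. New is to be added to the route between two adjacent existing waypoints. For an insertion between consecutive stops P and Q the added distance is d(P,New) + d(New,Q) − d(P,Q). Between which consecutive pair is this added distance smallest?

between C and D

Added distance for inserting New between each consecutive pair:
A–B: 356.0 km
B–C: 176.0 km
C–D: 76.2 km
D–E: 501.9 km
E–F: 413.8 km
Smallest added distance is 76.2 km, inserting between C and D.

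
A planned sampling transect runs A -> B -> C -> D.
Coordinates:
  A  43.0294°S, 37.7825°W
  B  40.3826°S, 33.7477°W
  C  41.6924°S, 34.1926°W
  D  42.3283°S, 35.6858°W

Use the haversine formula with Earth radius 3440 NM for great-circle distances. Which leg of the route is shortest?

Leg distances:
A→B: 240.7 NM
B→C: 81.2 NM
C→D: 76.8 NM
The shortest leg is C–D at 76.8 NM.

C–D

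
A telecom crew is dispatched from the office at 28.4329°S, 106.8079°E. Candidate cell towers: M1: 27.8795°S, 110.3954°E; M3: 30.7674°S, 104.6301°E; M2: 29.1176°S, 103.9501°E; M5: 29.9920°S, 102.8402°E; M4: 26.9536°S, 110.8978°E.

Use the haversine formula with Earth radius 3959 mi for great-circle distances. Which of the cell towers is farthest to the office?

M4

Distances from the office (28.4329°S, 106.8079°E):
M4: 270.3 mi
M5: 262.4 mi
M1: 221.9 mi
M3: 207.7 mi
M2: 179.4 mi
The farthest is M4 at 270.3 mi.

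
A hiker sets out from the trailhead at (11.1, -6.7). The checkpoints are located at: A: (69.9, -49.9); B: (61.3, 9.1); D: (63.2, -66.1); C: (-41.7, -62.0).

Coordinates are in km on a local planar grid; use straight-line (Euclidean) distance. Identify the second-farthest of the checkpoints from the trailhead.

Distances from the trailhead ((11.1, -6.7)):
D: 79.0 km
C: 76.5 km
A: 73.0 km
B: 52.6 km
The second-farthest is C at 76.5 km.

C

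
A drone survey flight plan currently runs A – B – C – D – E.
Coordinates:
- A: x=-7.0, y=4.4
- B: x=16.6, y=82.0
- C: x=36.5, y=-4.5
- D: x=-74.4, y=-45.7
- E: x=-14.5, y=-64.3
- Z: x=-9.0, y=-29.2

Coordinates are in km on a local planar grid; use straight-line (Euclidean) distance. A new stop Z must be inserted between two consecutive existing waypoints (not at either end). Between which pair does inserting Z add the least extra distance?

between C and D

Added distance for inserting Z between each consecutive pair:
A–B: 66.7 km
B–C: 77.1 km
C–D: 0.9 km
D–E: 40.3 km
Smallest added distance is 0.9 km, inserting between C and D.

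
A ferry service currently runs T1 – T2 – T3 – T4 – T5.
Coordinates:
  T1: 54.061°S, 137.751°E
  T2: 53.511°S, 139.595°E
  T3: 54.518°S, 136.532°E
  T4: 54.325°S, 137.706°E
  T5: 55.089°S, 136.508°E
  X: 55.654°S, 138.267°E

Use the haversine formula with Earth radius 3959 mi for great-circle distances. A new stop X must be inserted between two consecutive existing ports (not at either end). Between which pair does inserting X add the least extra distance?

Added distance for inserting X between each consecutive pair:
T1–T2: 185.0 mi
T2–T3: 119.1 mi
T3–T4: 149.7 mi
T4–T5: 102.6 mi
Smallest added distance is 102.6 mi, inserting between T4 and T5.

between T4 and T5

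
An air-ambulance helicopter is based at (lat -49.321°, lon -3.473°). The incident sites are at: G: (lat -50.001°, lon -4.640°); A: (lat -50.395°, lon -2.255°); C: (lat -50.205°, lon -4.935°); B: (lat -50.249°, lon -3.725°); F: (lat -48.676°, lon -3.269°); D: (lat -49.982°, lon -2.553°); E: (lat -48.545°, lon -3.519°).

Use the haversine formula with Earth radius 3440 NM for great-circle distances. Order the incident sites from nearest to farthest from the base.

F, E, D, B, G, C, A

Computing each great-circle distance from (lat -49.321°, lon -3.473°):
F (lat -48.676°, lon -3.269°): 39.6 NM
E (lat -48.545°, lon -3.519°): 46.6 NM
D (lat -49.982°, lon -2.553°): 53.4 NM
B (lat -50.249°, lon -3.725°): 56.6 NM
G (lat -50.001°, lon -4.640°): 61.0 NM
C (lat -50.205°, lon -4.935°): 77.7 NM
A (lat -50.395°, lon -2.255°): 79.9 NM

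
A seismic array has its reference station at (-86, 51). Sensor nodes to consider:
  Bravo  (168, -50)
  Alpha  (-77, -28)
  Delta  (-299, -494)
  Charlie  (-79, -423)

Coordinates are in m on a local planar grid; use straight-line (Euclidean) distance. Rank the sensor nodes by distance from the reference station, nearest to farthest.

Alpha, Bravo, Charlie, Delta

Distances from the reference station:
Alpha (-77, -28): 79.5 m
Bravo (168, -50): 273.3 m
Charlie (-79, -423): 474.1 m
Delta (-299, -494): 585.1 m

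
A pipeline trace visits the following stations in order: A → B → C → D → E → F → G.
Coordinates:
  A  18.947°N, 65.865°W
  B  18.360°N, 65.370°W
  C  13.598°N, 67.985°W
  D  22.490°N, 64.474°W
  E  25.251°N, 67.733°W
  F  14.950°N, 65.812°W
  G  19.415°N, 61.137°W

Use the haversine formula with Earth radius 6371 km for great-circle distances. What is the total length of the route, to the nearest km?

Leg distances:
A→B: 83.5 km  (cumulative 83.5 km)
B→C: 598.7 km  (cumulative 682.3 km)
C→D: 1056.0 km  (cumulative 1738.2 km)
D→E: 451.7 km  (cumulative 2189.9 km)
E→F: 1162.8 km  (cumulative 3352.7 km)
F→G: 702.1 km  (cumulative 4054.8 km)
Total route length ≈ 4055 km.

4055 km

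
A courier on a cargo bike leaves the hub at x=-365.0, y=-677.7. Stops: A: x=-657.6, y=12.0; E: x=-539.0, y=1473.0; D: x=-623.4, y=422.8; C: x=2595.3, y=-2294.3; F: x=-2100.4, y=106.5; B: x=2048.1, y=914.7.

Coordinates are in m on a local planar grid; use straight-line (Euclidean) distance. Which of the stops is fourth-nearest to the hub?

E

Distances from the hub (x=-365.0, y=-677.7):
A: 749.2 m
D: 1130.4 m
F: 1904.4 m
E: 2157.7 m
B: 2891.2 m
C: 3372.9 m
The fourth-nearest is E at 2157.7 m.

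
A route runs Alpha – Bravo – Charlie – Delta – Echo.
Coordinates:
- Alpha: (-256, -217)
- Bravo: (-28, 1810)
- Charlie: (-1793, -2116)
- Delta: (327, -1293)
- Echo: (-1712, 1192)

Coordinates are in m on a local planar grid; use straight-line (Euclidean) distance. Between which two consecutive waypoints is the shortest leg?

Leg distances:
Alpha→Bravo: 2039.8 m
Bravo→Charlie: 4304.5 m
Charlie→Delta: 2274.1 m
Delta→Echo: 3214.5 m
The shortest leg is Alpha–Bravo at 2039.8 m.

Alpha–Bravo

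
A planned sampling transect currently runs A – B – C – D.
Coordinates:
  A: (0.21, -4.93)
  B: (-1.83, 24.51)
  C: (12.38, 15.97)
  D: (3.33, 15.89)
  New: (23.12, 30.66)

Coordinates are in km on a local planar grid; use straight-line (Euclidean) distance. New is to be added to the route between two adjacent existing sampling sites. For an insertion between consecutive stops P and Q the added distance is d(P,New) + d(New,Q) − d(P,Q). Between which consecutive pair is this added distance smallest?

between B and C

Added distance for inserting New between each consecutive pair:
A–B: 38.5 km
B–C: 27.3 km
C–D: 33.8 km
Smallest added distance is 27.3 km, inserting between B and C.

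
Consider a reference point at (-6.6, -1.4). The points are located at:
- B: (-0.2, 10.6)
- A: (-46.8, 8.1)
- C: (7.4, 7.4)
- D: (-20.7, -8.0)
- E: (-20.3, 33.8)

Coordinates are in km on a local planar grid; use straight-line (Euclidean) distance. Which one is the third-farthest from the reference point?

Distances from the reference point ((-6.6, -1.4)):
A: 41.3 km
E: 37.8 km
C: 16.5 km
D: 15.6 km
B: 13.6 km
The third-farthest is C at 16.5 km.

C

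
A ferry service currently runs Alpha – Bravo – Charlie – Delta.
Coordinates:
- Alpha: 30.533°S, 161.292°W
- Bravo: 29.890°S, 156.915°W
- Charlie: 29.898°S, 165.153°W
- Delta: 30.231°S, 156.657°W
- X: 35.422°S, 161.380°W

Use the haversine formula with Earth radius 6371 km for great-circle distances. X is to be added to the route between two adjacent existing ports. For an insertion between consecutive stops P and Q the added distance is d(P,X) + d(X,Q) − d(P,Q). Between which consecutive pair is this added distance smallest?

between Charlie and Delta

Added distance for inserting X between each consecutive pair:
Alpha–Bravo: 860.6 km
Bravo–Charlie: 657.9 km
Charlie–Delta: 616.5 km
Smallest added distance is 616.5 km, inserting between Charlie and Delta.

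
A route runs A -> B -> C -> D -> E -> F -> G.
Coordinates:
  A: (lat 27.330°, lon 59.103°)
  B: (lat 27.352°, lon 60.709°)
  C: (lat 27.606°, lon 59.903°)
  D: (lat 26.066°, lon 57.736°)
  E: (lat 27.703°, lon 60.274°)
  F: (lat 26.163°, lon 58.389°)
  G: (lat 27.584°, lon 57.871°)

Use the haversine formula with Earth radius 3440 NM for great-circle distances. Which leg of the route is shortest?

Leg distances:
A→B: 85.7 NM
B→C: 45.6 NM
C→D: 148.4 NM
D→E: 167.7 NM
E→F: 136.9 NM
F→G: 89.7 NM
The shortest leg is B–C at 45.6 NM.

B–C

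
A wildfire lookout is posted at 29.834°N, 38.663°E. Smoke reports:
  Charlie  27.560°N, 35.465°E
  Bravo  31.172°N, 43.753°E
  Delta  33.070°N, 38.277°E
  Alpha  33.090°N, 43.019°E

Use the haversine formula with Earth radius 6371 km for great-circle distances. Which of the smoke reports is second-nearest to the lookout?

Charlie

Distances from the lookout (29.834°N, 38.663°E):
Delta: 361.7 km
Charlie: 401.5 km
Bravo: 509.8 km
Alpha: 549.2 km
The second-nearest is Charlie at 401.5 km.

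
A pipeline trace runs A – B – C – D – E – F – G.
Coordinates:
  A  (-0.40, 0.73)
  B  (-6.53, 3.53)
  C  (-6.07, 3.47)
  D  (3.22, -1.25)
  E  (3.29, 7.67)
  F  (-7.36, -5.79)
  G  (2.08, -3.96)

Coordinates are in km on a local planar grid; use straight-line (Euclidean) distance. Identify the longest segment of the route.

E–F

Leg distances:
A→B: 6.7 km
B→C: 0.5 km
C→D: 10.4 km
D→E: 8.9 km
E→F: 17.2 km
F→G: 9.6 km
The longest leg is E–F at 17.2 km.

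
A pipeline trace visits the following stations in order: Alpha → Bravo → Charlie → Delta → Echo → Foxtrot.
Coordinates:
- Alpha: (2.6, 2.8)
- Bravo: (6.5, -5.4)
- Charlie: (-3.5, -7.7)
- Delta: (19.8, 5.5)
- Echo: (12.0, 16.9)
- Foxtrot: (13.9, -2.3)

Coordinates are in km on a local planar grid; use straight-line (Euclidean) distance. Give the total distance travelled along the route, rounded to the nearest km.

79 km

Leg distances:
Alpha→Bravo: 9.1 km  (cumulative 9.1 km)
Bravo→Charlie: 10.3 km  (cumulative 19.3 km)
Charlie→Delta: 26.8 km  (cumulative 46.1 km)
Delta→Echo: 13.8 km  (cumulative 59.9 km)
Echo→Foxtrot: 19.3 km  (cumulative 79.2 km)
Total route length ≈ 79 km.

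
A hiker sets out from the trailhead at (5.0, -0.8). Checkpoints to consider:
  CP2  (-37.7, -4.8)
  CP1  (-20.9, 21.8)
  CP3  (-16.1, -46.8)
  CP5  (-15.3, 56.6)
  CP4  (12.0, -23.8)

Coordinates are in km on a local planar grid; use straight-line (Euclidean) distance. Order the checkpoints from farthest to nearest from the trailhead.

Computing each straight-line distance from (5.0, -0.8):
CP5 (-15.3, 56.6): 60.9 km
CP3 (-16.1, -46.8): 50.6 km
CP2 (-37.7, -4.8): 42.9 km
CP1 (-20.9, 21.8): 34.4 km
CP4 (12.0, -23.8): 24.0 km

CP5, CP3, CP2, CP1, CP4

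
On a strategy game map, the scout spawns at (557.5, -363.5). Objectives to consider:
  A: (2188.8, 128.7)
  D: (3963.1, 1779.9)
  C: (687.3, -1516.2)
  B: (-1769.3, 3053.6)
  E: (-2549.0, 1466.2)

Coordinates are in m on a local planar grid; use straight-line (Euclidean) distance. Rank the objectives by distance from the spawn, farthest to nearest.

Distance from the spawn at (557.5, -363.5) to each:
B (-1769.3, 3053.6): 4134.1 m
D (3963.1, 1779.9): 4024.0 m
E (-2549.0, 1466.2): 3605.3 m
A (2188.8, 128.7): 1703.9 m
C (687.3, -1516.2): 1160.0 m

B, D, E, A, C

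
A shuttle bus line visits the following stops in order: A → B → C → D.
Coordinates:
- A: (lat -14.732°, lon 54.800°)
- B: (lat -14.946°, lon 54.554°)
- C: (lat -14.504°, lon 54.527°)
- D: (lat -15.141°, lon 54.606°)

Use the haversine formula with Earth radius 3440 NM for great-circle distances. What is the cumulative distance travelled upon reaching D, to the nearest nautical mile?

84 NM

Leg distances:
A→B: 19.2 NM  (cumulative 19.2 NM)
B→C: 26.6 NM  (cumulative 45.8 NM)
C→D: 38.5 NM  (cumulative 84.3 NM)
Cumulative distance at D ≈ 84 NM.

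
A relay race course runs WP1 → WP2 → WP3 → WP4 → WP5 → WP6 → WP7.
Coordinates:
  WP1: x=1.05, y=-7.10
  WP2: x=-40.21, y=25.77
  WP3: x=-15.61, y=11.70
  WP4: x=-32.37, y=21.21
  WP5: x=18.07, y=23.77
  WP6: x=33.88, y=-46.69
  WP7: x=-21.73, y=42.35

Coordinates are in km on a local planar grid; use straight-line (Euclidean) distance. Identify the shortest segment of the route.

Leg distances:
WP1→WP2: 52.8 km
WP2→WP3: 28.3 km
WP3→WP4: 19.3 km
WP4→WP5: 50.5 km
WP5→WP6: 72.2 km
WP6→WP7: 105.0 km
The shortest leg is WP3–WP4 at 19.3 km.

WP3–WP4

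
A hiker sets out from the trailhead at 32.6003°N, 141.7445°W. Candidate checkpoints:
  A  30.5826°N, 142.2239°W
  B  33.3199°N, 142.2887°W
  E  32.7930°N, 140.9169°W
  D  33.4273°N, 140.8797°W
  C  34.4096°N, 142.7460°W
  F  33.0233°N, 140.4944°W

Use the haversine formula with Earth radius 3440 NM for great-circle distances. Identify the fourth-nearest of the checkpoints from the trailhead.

F

Distance to each, sorted:
E: 43.4 NM
B: 51.2 NM
D: 66.0 NM
F: 68.0 NM
C: 119.6 NM
A: 123.6 NM
The fourth-nearest is F at 68.0 NM.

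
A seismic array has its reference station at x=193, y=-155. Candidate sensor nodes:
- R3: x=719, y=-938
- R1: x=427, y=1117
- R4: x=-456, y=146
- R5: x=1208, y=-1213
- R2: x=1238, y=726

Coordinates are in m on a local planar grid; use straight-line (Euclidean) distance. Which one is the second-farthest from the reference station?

Distances from the reference station (x=193, y=-155):
R5: 1466.1 m
R2: 1366.8 m
R1: 1293.3 m
R3: 943.3 m
R4: 715.4 m
The second-farthest is R2 at 1366.8 m.

R2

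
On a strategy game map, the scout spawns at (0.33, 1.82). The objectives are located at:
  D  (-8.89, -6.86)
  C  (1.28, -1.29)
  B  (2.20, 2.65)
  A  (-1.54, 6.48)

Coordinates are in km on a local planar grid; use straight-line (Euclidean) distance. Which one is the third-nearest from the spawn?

A

Distances from the spawn ((0.33, 1.82)):
B: 2.0 km
C: 3.3 km
A: 5.0 km
D: 12.7 km
The third-nearest is A at 5.0 km.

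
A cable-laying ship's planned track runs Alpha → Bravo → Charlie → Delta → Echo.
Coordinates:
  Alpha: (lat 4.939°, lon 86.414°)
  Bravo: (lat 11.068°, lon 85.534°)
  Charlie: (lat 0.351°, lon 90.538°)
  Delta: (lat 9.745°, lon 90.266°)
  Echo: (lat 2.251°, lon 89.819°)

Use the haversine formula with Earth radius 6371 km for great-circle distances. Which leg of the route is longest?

Bravo–Charlie

Leg distances:
Alpha→Bravo: 688.4 km
Bravo→Charlie: 1313.7 km
Charlie→Delta: 1045.0 km
Delta→Echo: 834.8 km
The longest leg is Bravo–Charlie at 1313.7 km.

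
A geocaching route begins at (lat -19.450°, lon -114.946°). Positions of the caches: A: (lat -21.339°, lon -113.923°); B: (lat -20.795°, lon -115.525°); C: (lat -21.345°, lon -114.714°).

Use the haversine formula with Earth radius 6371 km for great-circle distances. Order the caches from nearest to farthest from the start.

B, C, A

Distance from the start at (lat -19.450°, lon -114.946°) to each:
B (lat -20.795°, lon -115.525°): 161.3 km
C (lat -21.345°, lon -114.714°): 212.1 km
A (lat -21.339°, lon -113.923°): 235.6 km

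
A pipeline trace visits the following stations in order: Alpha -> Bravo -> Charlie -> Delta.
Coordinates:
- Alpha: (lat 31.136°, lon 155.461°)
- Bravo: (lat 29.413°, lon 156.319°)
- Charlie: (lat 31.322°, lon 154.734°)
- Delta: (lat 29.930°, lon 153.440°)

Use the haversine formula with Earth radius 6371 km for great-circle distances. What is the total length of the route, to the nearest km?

668 km

Leg distances:
Alpha→Bravo: 208.6 km  (cumulative 208.6 km)
Bravo→Charlie: 261.1 km  (cumulative 469.7 km)
Charlie→Delta: 198.2 km  (cumulative 667.9 km)
Total route length ≈ 668 km.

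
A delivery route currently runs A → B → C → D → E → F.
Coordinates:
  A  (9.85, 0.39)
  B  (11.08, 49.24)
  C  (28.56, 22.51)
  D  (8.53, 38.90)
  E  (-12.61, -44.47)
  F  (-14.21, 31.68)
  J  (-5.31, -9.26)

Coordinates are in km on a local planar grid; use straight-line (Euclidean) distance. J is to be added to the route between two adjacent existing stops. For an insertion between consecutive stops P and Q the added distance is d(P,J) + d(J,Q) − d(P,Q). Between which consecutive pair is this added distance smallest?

Added distance for inserting J between each consecutive pair:
A–B: 29.9 km
B–C: 75.3 km
C–D: 70.7 km
D–E: 0.1 km
E–F: 1.7 km
Smallest added distance is 0.1 km, inserting between D and E.

between D and E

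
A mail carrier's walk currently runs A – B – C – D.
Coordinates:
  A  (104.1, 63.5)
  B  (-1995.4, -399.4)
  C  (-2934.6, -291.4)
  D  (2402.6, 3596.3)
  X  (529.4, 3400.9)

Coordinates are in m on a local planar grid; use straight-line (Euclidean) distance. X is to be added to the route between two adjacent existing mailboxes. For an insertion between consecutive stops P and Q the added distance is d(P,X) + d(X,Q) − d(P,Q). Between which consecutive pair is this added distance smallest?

Added distance for inserting X between each consecutive pair:
A–B: 5777.0 m
B–C: 8680.0 m
C–D: 343.2 m
Smallest added distance is 343.2 m, inserting between C and D.

between C and D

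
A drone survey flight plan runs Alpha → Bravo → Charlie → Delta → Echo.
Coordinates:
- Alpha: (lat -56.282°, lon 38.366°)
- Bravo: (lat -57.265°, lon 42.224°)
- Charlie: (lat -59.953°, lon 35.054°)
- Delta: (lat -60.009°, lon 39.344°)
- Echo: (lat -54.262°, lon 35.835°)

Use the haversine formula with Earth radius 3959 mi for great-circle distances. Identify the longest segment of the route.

Delta–Echo

Leg distances:
Alpha→Bravo: 161.1 mi
Bravo→Charlie: 317.7 mi
Charlie→Delta: 148.3 mi
Delta→Echo: 418.2 mi
The longest leg is Delta–Echo at 418.2 mi.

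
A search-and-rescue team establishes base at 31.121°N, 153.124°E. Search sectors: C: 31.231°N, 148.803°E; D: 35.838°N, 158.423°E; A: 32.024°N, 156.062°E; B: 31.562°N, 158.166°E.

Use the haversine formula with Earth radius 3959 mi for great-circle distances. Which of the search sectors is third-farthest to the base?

Distance to each, sorted:
D: 446.5 mi
B: 299.1 mi
C: 255.5 mi
A: 183.9 mi
The third-farthest is C at 255.5 mi.

C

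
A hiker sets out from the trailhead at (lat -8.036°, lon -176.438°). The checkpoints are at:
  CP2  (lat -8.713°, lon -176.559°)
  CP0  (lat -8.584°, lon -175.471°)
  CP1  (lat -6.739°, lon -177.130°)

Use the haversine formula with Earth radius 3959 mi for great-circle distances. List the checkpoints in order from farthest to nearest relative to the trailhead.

CP1, CP0, CP2

Distance from the trailhead at (lat -8.036°, lon -176.438°) to each:
CP1 (lat -6.739°, lon -177.130°): 101.4 mi
CP0 (lat -8.584°, lon -175.471°): 76.2 mi
CP2 (lat -8.713°, lon -176.559°): 47.5 mi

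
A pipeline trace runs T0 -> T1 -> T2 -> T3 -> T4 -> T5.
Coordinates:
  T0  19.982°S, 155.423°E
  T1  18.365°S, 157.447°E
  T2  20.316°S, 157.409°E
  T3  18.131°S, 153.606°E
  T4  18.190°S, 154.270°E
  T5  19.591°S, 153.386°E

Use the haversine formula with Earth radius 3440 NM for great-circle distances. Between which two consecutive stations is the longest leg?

T2–T3

Leg distances:
T0→T1: 150.3 NM
T1→T2: 117.2 NM
T2→T3: 252.4 NM
T3→T4: 38.0 NM
T4→T5: 98.0 NM
The longest leg is T2–T3 at 252.4 NM.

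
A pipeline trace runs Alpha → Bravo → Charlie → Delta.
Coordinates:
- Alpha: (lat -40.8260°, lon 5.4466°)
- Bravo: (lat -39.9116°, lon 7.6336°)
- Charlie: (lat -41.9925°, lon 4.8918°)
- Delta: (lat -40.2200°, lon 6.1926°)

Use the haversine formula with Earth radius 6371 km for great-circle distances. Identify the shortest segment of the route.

Leg distances:
Alpha→Bravo: 211.3 km
Bravo→Charlie: 326.4 km
Charlie→Delta: 225.2 km
The shortest leg is Alpha–Bravo at 211.3 km.

Alpha–Bravo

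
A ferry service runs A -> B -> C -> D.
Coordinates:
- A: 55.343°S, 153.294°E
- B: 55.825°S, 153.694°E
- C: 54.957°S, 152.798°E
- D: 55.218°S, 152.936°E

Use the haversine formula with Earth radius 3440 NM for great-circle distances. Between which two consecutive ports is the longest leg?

B–C

Leg distances:
A→B: 32.0 NM
B→C: 60.4 NM
C→D: 16.4 NM
The longest leg is B–C at 60.4 NM.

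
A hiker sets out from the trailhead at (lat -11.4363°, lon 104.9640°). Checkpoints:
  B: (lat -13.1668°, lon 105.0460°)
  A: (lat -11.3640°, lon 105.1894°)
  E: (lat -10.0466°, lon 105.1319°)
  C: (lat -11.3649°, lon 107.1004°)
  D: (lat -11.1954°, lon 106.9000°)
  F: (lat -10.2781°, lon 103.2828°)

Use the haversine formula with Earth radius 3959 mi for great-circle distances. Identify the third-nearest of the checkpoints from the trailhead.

Distance to each, sorted:
A: 16.1 mi
E: 96.7 mi
B: 119.7 mi
D: 132.2 mi
F: 139.4 mi
C: 144.8 mi
The third-nearest is B at 119.7 mi.

B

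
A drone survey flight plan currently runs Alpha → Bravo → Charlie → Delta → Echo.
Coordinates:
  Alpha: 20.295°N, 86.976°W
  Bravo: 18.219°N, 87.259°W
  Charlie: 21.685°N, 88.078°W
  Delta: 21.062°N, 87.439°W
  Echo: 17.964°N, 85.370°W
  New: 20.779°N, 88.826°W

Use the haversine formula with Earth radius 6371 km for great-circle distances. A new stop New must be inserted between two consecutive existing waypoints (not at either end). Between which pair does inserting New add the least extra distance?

Added distance for inserting New between each consecutive pair:
Alpha–Bravo: 295.9 km
Bravo–Charlie: 61.0 km
Charlie–Delta: 178.8 km
Delta–Echo: 219.3 km
Smallest added distance is 61.0 km, inserting between Bravo and Charlie.

between Bravo and Charlie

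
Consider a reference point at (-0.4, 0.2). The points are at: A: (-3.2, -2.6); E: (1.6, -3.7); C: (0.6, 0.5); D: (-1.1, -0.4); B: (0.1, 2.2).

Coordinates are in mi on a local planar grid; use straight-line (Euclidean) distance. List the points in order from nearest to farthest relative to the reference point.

D, C, B, A, E

Computing each straight-line distance from (-0.4, 0.2):
D (-1.1, -0.4): 0.9 mi
C (0.6, 0.5): 1.0 mi
B (0.1, 2.2): 2.1 mi
A (-3.2, -2.6): 4.0 mi
E (1.6, -3.7): 4.4 mi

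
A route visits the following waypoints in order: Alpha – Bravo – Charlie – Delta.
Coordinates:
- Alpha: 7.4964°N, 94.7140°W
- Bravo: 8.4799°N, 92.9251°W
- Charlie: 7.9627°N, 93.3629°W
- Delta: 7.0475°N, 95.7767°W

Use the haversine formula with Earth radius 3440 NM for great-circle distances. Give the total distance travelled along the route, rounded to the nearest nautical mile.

316 NM

Leg distances:
Alpha→Bravo: 121.7 NM  (cumulative 121.7 NM)
Bravo→Charlie: 40.5 NM  (cumulative 162.2 NM)
Charlie→Delta: 153.8 NM  (cumulative 316.0 NM)
Total route length ≈ 316 NM.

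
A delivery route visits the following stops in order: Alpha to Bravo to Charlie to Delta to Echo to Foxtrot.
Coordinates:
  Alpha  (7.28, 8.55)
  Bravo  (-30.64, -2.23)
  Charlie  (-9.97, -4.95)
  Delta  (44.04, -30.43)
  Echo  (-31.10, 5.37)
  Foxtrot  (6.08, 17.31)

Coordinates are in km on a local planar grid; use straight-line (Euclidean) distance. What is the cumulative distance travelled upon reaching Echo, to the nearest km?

Leg distances:
Alpha→Bravo: 39.4 km  (cumulative 39.4 km)
Bravo→Charlie: 20.8 km  (cumulative 60.3 km)
Charlie→Delta: 59.7 km  (cumulative 120.0 km)
Delta→Echo: 83.2 km  (cumulative 203.2 km)
Cumulative distance at Echo ≈ 203 km.

203 km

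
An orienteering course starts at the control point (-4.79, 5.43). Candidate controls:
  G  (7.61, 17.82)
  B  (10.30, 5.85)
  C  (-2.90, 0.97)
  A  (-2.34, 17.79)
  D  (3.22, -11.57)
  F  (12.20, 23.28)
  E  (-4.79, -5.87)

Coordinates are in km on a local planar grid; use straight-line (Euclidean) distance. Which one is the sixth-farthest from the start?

Distances from the start ((-4.79, 5.43)):
F: 24.6 km
D: 18.8 km
G: 17.5 km
B: 15.1 km
A: 12.6 km
E: 11.3 km
C: 4.8 km
The sixth-farthest is E at 11.3 km.

E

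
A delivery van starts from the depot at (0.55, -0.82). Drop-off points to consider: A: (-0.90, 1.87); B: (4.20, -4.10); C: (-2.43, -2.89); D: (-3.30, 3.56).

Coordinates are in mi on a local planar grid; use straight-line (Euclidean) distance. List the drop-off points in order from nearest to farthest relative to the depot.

A, C, B, D

Computing each straight-line distance from (0.55, -0.82):
A (-0.90, 1.87): 3.1 mi
C (-2.43, -2.89): 3.6 mi
B (4.20, -4.10): 4.9 mi
D (-3.30, 3.56): 5.8 mi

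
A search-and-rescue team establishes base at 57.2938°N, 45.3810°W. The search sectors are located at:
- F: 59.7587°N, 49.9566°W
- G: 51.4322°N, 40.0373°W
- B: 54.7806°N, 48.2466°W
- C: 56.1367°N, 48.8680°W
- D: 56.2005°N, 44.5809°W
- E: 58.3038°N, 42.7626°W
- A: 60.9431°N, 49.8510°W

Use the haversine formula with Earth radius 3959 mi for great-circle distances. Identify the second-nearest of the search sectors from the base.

E

Distances from the base (57.2938°N, 45.3810°W):
D: 81.4 mi
E: 119.0 mi
C: 154.5 mi
B: 205.9 mi
F: 237.1 mi
A: 297.7 mi
G: 458.3 mi
The second-nearest is E at 119.0 mi.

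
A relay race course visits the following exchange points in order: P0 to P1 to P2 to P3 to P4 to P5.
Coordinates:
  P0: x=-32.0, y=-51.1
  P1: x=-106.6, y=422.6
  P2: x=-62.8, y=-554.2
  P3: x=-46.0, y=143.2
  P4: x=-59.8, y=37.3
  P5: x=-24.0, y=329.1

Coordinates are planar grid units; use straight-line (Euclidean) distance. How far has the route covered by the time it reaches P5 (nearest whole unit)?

2556

Leg distances:
P0→P1: 479.5  (cumulative 479.5)
P1→P2: 977.8  (cumulative 1457.3)
P2→P3: 697.6  (cumulative 2154.9)
P3→P4: 106.8  (cumulative 2261.7)
P4→P5: 294.0  (cumulative 2555.7)
Cumulative distance at P5 ≈ 2556.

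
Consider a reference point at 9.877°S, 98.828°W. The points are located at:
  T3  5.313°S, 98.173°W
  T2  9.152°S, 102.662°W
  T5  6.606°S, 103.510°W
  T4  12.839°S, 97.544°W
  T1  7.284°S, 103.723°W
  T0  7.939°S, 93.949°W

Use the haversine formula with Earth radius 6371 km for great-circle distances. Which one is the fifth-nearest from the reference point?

T1

Distance to each, sorted:
T4: 357.9 km
T2: 428.1 km
T3: 512.6 km
T0: 577.6 km
T1: 610.5 km
T5: 630.6 km
The fifth-nearest is T1 at 610.5 km.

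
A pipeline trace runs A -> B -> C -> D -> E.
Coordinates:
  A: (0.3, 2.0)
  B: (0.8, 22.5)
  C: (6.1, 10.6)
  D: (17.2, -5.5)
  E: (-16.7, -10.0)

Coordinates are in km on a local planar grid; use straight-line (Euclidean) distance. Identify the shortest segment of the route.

B–C

Leg distances:
A→B: 20.5 km
B→C: 13.0 km
C→D: 19.6 km
D→E: 34.2 km
The shortest leg is B–C at 13.0 km.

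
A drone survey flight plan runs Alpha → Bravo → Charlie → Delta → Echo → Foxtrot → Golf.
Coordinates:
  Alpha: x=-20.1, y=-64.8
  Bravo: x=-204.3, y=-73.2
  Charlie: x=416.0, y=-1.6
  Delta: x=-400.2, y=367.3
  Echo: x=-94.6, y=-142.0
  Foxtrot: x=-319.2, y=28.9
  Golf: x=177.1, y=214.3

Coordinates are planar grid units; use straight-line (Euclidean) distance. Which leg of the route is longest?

Charlie–Delta

Leg distances:
Alpha→Bravo: 184.4
Bravo→Charlie: 624.4
Charlie→Delta: 895.7
Delta→Echo: 594.0
Echo→Foxtrot: 282.2
Foxtrot→Golf: 529.8
The longest leg is Charlie–Delta at 895.7.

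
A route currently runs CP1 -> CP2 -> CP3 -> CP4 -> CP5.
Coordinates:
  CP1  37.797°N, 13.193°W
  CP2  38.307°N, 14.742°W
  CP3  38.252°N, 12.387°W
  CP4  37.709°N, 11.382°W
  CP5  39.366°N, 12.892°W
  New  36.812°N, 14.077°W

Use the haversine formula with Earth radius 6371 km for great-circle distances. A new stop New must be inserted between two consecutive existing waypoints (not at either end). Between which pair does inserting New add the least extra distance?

between CP1 and CP2

Added distance for inserting New between each consecutive pair:
CP1–CP2: 163.8 km
CP2–CP3: 189.3 km
CP3–CP4: 370.4 km
CP4–CP5: 334.6 km
Smallest added distance is 163.8 km, inserting between CP1 and CP2.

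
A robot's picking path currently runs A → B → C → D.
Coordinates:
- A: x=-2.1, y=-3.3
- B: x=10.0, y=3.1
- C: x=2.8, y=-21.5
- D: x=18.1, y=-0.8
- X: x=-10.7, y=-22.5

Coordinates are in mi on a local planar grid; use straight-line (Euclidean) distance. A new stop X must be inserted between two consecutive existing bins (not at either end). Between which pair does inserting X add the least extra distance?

between B and C

Added distance for inserting X between each consecutive pair:
A–B: 40.3 mi
B–C: 20.8 mi
C–D: 23.9 mi
Smallest added distance is 20.8 mi, inserting between B and C.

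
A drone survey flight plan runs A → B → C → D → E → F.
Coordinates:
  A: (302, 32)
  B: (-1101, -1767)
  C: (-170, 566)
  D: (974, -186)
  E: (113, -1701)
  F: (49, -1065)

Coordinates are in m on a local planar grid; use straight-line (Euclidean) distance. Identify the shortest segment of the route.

Leg distances:
A→B: 2281.4 m
B→C: 2511.9 m
C→D: 1369.0 m
D→E: 1742.6 m
E→F: 639.2 m
The shortest leg is E–F at 639.2 m.

E–F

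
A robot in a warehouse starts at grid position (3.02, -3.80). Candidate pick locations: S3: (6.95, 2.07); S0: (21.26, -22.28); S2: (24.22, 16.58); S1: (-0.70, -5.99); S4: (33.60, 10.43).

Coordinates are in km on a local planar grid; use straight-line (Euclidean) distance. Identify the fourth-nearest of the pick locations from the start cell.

Distances from the start cell ((3.02, -3.80)):
S1: 4.3 km
S3: 7.1 km
S0: 26.0 km
S2: 29.4 km
S4: 33.7 km
The fourth-nearest is S2 at 29.4 km.

S2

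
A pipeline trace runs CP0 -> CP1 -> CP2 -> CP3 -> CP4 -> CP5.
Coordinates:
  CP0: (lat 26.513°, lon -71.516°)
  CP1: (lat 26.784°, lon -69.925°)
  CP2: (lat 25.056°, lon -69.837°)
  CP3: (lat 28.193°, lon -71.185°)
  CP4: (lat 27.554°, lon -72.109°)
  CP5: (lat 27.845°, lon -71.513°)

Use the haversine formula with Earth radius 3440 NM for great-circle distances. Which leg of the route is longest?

CP2–CP3

Leg distances:
CP0→CP1: 86.9 NM
CP1→CP2: 103.9 NM
CP2→CP3: 201.8 NM
CP3→CP4: 62.3 NM
CP4→CP5: 36.2 NM
The longest leg is CP2–CP3 at 201.8 NM.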